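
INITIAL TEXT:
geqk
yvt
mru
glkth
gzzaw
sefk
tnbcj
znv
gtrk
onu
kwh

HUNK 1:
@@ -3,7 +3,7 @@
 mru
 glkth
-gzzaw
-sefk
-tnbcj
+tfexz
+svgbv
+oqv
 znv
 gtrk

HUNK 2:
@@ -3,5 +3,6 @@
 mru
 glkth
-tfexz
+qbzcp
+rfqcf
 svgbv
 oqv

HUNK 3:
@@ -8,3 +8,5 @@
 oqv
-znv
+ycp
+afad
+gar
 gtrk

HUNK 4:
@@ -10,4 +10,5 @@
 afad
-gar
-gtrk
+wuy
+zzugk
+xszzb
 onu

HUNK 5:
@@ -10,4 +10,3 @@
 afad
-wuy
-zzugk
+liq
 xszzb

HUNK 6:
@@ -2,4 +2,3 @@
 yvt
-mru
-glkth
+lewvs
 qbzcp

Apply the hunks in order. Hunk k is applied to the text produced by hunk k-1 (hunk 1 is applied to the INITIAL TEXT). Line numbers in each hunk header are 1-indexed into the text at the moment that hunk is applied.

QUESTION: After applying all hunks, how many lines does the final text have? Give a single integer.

Answer: 13

Derivation:
Hunk 1: at line 3 remove [gzzaw,sefk,tnbcj] add [tfexz,svgbv,oqv] -> 11 lines: geqk yvt mru glkth tfexz svgbv oqv znv gtrk onu kwh
Hunk 2: at line 3 remove [tfexz] add [qbzcp,rfqcf] -> 12 lines: geqk yvt mru glkth qbzcp rfqcf svgbv oqv znv gtrk onu kwh
Hunk 3: at line 8 remove [znv] add [ycp,afad,gar] -> 14 lines: geqk yvt mru glkth qbzcp rfqcf svgbv oqv ycp afad gar gtrk onu kwh
Hunk 4: at line 10 remove [gar,gtrk] add [wuy,zzugk,xszzb] -> 15 lines: geqk yvt mru glkth qbzcp rfqcf svgbv oqv ycp afad wuy zzugk xszzb onu kwh
Hunk 5: at line 10 remove [wuy,zzugk] add [liq] -> 14 lines: geqk yvt mru glkth qbzcp rfqcf svgbv oqv ycp afad liq xszzb onu kwh
Hunk 6: at line 2 remove [mru,glkth] add [lewvs] -> 13 lines: geqk yvt lewvs qbzcp rfqcf svgbv oqv ycp afad liq xszzb onu kwh
Final line count: 13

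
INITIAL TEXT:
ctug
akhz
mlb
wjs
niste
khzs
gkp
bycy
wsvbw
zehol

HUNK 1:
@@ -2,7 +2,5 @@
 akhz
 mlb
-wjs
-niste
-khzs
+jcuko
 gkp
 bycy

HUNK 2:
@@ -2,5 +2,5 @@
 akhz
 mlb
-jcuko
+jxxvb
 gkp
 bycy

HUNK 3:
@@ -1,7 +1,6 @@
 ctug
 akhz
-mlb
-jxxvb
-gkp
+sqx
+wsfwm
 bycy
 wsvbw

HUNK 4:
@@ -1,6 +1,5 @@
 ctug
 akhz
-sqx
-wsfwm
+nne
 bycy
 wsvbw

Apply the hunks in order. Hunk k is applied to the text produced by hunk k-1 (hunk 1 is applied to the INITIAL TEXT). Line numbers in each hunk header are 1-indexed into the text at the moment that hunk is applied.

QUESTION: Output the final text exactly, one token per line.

Hunk 1: at line 2 remove [wjs,niste,khzs] add [jcuko] -> 8 lines: ctug akhz mlb jcuko gkp bycy wsvbw zehol
Hunk 2: at line 2 remove [jcuko] add [jxxvb] -> 8 lines: ctug akhz mlb jxxvb gkp bycy wsvbw zehol
Hunk 3: at line 1 remove [mlb,jxxvb,gkp] add [sqx,wsfwm] -> 7 lines: ctug akhz sqx wsfwm bycy wsvbw zehol
Hunk 4: at line 1 remove [sqx,wsfwm] add [nne] -> 6 lines: ctug akhz nne bycy wsvbw zehol

Answer: ctug
akhz
nne
bycy
wsvbw
zehol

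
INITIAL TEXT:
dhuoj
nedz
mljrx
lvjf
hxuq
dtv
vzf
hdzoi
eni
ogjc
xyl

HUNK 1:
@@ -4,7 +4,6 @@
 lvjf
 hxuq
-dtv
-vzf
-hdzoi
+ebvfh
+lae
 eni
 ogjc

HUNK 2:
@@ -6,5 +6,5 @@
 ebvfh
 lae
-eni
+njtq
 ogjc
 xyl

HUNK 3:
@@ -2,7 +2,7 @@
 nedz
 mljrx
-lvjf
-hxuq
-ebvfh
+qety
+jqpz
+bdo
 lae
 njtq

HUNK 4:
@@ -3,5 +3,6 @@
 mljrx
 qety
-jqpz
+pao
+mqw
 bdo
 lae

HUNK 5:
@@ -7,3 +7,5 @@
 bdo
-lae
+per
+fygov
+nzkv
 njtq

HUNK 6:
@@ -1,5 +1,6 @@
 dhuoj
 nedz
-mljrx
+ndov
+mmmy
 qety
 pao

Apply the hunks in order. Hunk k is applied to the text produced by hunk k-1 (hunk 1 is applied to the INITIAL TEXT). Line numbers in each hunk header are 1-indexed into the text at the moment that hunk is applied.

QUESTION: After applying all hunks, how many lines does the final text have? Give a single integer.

Answer: 14

Derivation:
Hunk 1: at line 4 remove [dtv,vzf,hdzoi] add [ebvfh,lae] -> 10 lines: dhuoj nedz mljrx lvjf hxuq ebvfh lae eni ogjc xyl
Hunk 2: at line 6 remove [eni] add [njtq] -> 10 lines: dhuoj nedz mljrx lvjf hxuq ebvfh lae njtq ogjc xyl
Hunk 3: at line 2 remove [lvjf,hxuq,ebvfh] add [qety,jqpz,bdo] -> 10 lines: dhuoj nedz mljrx qety jqpz bdo lae njtq ogjc xyl
Hunk 4: at line 3 remove [jqpz] add [pao,mqw] -> 11 lines: dhuoj nedz mljrx qety pao mqw bdo lae njtq ogjc xyl
Hunk 5: at line 7 remove [lae] add [per,fygov,nzkv] -> 13 lines: dhuoj nedz mljrx qety pao mqw bdo per fygov nzkv njtq ogjc xyl
Hunk 6: at line 1 remove [mljrx] add [ndov,mmmy] -> 14 lines: dhuoj nedz ndov mmmy qety pao mqw bdo per fygov nzkv njtq ogjc xyl
Final line count: 14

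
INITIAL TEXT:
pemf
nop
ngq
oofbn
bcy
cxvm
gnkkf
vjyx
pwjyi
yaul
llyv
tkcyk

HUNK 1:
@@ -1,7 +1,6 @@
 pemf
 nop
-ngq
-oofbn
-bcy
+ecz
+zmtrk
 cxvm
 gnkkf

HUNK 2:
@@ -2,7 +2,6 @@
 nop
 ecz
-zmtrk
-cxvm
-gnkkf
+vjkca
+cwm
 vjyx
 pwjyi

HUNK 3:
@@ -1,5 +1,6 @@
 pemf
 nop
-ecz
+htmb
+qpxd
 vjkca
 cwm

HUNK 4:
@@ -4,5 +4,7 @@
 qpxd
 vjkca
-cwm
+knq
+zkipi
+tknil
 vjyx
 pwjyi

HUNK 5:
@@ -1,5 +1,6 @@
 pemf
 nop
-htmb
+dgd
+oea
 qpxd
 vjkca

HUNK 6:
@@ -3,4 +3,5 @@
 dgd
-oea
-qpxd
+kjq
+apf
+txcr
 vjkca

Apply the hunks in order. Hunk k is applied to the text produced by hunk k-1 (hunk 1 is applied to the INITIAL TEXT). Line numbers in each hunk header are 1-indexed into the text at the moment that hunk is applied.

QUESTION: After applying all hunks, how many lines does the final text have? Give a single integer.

Hunk 1: at line 1 remove [ngq,oofbn,bcy] add [ecz,zmtrk] -> 11 lines: pemf nop ecz zmtrk cxvm gnkkf vjyx pwjyi yaul llyv tkcyk
Hunk 2: at line 2 remove [zmtrk,cxvm,gnkkf] add [vjkca,cwm] -> 10 lines: pemf nop ecz vjkca cwm vjyx pwjyi yaul llyv tkcyk
Hunk 3: at line 1 remove [ecz] add [htmb,qpxd] -> 11 lines: pemf nop htmb qpxd vjkca cwm vjyx pwjyi yaul llyv tkcyk
Hunk 4: at line 4 remove [cwm] add [knq,zkipi,tknil] -> 13 lines: pemf nop htmb qpxd vjkca knq zkipi tknil vjyx pwjyi yaul llyv tkcyk
Hunk 5: at line 1 remove [htmb] add [dgd,oea] -> 14 lines: pemf nop dgd oea qpxd vjkca knq zkipi tknil vjyx pwjyi yaul llyv tkcyk
Hunk 6: at line 3 remove [oea,qpxd] add [kjq,apf,txcr] -> 15 lines: pemf nop dgd kjq apf txcr vjkca knq zkipi tknil vjyx pwjyi yaul llyv tkcyk
Final line count: 15

Answer: 15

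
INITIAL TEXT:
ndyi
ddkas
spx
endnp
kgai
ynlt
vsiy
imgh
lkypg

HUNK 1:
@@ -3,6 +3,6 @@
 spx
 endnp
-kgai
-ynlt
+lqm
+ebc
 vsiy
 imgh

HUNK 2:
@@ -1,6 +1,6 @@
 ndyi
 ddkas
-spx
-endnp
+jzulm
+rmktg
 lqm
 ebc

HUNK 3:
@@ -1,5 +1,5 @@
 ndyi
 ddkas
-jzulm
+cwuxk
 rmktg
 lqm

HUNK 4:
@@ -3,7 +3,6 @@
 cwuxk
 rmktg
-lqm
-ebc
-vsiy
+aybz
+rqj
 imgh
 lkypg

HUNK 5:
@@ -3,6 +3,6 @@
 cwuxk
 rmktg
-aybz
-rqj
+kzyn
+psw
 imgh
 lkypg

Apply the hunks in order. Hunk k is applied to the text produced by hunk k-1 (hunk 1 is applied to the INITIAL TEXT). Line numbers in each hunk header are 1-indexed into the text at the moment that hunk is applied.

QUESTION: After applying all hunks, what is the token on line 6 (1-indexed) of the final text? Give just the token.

Hunk 1: at line 3 remove [kgai,ynlt] add [lqm,ebc] -> 9 lines: ndyi ddkas spx endnp lqm ebc vsiy imgh lkypg
Hunk 2: at line 1 remove [spx,endnp] add [jzulm,rmktg] -> 9 lines: ndyi ddkas jzulm rmktg lqm ebc vsiy imgh lkypg
Hunk 3: at line 1 remove [jzulm] add [cwuxk] -> 9 lines: ndyi ddkas cwuxk rmktg lqm ebc vsiy imgh lkypg
Hunk 4: at line 3 remove [lqm,ebc,vsiy] add [aybz,rqj] -> 8 lines: ndyi ddkas cwuxk rmktg aybz rqj imgh lkypg
Hunk 5: at line 3 remove [aybz,rqj] add [kzyn,psw] -> 8 lines: ndyi ddkas cwuxk rmktg kzyn psw imgh lkypg
Final line 6: psw

Answer: psw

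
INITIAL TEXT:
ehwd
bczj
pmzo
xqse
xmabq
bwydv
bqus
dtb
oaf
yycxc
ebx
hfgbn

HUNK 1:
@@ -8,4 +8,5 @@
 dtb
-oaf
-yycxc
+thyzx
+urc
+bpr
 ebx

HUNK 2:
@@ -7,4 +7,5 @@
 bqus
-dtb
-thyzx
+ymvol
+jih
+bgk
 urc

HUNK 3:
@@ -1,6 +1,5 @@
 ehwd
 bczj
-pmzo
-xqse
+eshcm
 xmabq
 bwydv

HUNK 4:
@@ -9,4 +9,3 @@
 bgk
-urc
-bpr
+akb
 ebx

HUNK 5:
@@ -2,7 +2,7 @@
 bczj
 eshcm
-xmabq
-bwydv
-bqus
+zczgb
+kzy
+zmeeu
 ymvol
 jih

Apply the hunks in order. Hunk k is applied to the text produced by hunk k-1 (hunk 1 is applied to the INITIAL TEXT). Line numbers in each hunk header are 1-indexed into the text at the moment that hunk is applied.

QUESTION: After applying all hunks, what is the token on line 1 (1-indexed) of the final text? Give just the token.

Hunk 1: at line 8 remove [oaf,yycxc] add [thyzx,urc,bpr] -> 13 lines: ehwd bczj pmzo xqse xmabq bwydv bqus dtb thyzx urc bpr ebx hfgbn
Hunk 2: at line 7 remove [dtb,thyzx] add [ymvol,jih,bgk] -> 14 lines: ehwd bczj pmzo xqse xmabq bwydv bqus ymvol jih bgk urc bpr ebx hfgbn
Hunk 3: at line 1 remove [pmzo,xqse] add [eshcm] -> 13 lines: ehwd bczj eshcm xmabq bwydv bqus ymvol jih bgk urc bpr ebx hfgbn
Hunk 4: at line 9 remove [urc,bpr] add [akb] -> 12 lines: ehwd bczj eshcm xmabq bwydv bqus ymvol jih bgk akb ebx hfgbn
Hunk 5: at line 2 remove [xmabq,bwydv,bqus] add [zczgb,kzy,zmeeu] -> 12 lines: ehwd bczj eshcm zczgb kzy zmeeu ymvol jih bgk akb ebx hfgbn
Final line 1: ehwd

Answer: ehwd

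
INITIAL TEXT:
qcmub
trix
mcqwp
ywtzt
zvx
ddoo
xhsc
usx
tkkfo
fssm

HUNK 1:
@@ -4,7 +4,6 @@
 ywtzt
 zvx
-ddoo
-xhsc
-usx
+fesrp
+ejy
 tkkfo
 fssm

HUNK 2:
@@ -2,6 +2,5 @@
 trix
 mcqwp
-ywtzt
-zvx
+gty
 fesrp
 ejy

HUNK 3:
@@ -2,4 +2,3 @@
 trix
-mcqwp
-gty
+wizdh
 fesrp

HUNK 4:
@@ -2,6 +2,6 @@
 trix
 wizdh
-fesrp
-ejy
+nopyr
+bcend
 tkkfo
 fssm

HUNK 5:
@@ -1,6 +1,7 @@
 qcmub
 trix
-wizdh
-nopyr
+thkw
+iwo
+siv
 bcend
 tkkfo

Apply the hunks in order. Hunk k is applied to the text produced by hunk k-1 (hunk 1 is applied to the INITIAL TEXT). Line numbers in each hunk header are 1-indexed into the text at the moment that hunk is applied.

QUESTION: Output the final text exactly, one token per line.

Hunk 1: at line 4 remove [ddoo,xhsc,usx] add [fesrp,ejy] -> 9 lines: qcmub trix mcqwp ywtzt zvx fesrp ejy tkkfo fssm
Hunk 2: at line 2 remove [ywtzt,zvx] add [gty] -> 8 lines: qcmub trix mcqwp gty fesrp ejy tkkfo fssm
Hunk 3: at line 2 remove [mcqwp,gty] add [wizdh] -> 7 lines: qcmub trix wizdh fesrp ejy tkkfo fssm
Hunk 4: at line 2 remove [fesrp,ejy] add [nopyr,bcend] -> 7 lines: qcmub trix wizdh nopyr bcend tkkfo fssm
Hunk 5: at line 1 remove [wizdh,nopyr] add [thkw,iwo,siv] -> 8 lines: qcmub trix thkw iwo siv bcend tkkfo fssm

Answer: qcmub
trix
thkw
iwo
siv
bcend
tkkfo
fssm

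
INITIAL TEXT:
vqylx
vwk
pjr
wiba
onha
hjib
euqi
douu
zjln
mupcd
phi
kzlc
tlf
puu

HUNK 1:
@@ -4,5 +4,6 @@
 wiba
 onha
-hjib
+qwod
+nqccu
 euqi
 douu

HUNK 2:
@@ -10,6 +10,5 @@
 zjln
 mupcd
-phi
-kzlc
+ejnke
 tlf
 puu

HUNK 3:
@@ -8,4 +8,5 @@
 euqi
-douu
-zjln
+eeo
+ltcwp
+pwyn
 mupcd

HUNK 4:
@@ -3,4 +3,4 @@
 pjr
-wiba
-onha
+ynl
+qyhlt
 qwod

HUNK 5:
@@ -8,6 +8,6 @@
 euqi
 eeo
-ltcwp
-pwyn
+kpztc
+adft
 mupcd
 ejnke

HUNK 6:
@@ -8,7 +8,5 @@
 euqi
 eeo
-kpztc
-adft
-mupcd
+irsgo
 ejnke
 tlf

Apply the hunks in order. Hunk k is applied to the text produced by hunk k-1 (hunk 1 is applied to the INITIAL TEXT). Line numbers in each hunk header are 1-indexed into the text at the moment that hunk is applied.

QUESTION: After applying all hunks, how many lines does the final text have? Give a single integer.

Answer: 13

Derivation:
Hunk 1: at line 4 remove [hjib] add [qwod,nqccu] -> 15 lines: vqylx vwk pjr wiba onha qwod nqccu euqi douu zjln mupcd phi kzlc tlf puu
Hunk 2: at line 10 remove [phi,kzlc] add [ejnke] -> 14 lines: vqylx vwk pjr wiba onha qwod nqccu euqi douu zjln mupcd ejnke tlf puu
Hunk 3: at line 8 remove [douu,zjln] add [eeo,ltcwp,pwyn] -> 15 lines: vqylx vwk pjr wiba onha qwod nqccu euqi eeo ltcwp pwyn mupcd ejnke tlf puu
Hunk 4: at line 3 remove [wiba,onha] add [ynl,qyhlt] -> 15 lines: vqylx vwk pjr ynl qyhlt qwod nqccu euqi eeo ltcwp pwyn mupcd ejnke tlf puu
Hunk 5: at line 8 remove [ltcwp,pwyn] add [kpztc,adft] -> 15 lines: vqylx vwk pjr ynl qyhlt qwod nqccu euqi eeo kpztc adft mupcd ejnke tlf puu
Hunk 6: at line 8 remove [kpztc,adft,mupcd] add [irsgo] -> 13 lines: vqylx vwk pjr ynl qyhlt qwod nqccu euqi eeo irsgo ejnke tlf puu
Final line count: 13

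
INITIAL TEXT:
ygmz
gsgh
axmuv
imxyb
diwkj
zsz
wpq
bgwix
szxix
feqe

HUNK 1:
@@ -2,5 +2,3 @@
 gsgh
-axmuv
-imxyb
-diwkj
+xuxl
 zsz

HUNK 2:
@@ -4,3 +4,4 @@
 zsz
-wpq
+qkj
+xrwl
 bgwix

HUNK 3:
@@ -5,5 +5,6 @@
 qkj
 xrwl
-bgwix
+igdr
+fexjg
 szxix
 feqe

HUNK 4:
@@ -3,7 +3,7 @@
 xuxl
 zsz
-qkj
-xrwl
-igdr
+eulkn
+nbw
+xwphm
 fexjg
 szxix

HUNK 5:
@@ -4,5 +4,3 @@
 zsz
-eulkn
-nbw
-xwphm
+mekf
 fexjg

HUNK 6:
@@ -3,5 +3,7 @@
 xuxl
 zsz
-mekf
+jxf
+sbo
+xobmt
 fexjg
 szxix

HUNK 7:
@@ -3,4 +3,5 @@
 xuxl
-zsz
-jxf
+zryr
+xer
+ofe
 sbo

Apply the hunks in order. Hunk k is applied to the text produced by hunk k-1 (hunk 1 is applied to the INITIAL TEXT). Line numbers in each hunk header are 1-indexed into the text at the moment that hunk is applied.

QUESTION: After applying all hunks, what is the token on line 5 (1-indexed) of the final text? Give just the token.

Hunk 1: at line 2 remove [axmuv,imxyb,diwkj] add [xuxl] -> 8 lines: ygmz gsgh xuxl zsz wpq bgwix szxix feqe
Hunk 2: at line 4 remove [wpq] add [qkj,xrwl] -> 9 lines: ygmz gsgh xuxl zsz qkj xrwl bgwix szxix feqe
Hunk 3: at line 5 remove [bgwix] add [igdr,fexjg] -> 10 lines: ygmz gsgh xuxl zsz qkj xrwl igdr fexjg szxix feqe
Hunk 4: at line 3 remove [qkj,xrwl,igdr] add [eulkn,nbw,xwphm] -> 10 lines: ygmz gsgh xuxl zsz eulkn nbw xwphm fexjg szxix feqe
Hunk 5: at line 4 remove [eulkn,nbw,xwphm] add [mekf] -> 8 lines: ygmz gsgh xuxl zsz mekf fexjg szxix feqe
Hunk 6: at line 3 remove [mekf] add [jxf,sbo,xobmt] -> 10 lines: ygmz gsgh xuxl zsz jxf sbo xobmt fexjg szxix feqe
Hunk 7: at line 3 remove [zsz,jxf] add [zryr,xer,ofe] -> 11 lines: ygmz gsgh xuxl zryr xer ofe sbo xobmt fexjg szxix feqe
Final line 5: xer

Answer: xer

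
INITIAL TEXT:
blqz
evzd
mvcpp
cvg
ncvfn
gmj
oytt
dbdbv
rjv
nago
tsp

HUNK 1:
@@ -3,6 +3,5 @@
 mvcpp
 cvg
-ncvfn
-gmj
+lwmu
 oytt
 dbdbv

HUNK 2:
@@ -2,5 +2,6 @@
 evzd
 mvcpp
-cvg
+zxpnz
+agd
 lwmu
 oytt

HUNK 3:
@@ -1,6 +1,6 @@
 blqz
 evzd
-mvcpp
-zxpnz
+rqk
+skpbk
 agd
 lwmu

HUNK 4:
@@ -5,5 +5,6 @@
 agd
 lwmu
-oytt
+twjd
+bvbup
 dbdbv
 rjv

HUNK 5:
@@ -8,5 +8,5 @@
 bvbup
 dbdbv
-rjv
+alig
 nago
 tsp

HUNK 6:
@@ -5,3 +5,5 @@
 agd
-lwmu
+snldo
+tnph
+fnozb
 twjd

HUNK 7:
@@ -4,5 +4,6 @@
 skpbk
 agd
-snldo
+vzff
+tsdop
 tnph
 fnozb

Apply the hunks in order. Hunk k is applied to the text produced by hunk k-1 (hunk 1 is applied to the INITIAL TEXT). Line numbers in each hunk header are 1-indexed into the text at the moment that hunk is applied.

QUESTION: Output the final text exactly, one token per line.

Answer: blqz
evzd
rqk
skpbk
agd
vzff
tsdop
tnph
fnozb
twjd
bvbup
dbdbv
alig
nago
tsp

Derivation:
Hunk 1: at line 3 remove [ncvfn,gmj] add [lwmu] -> 10 lines: blqz evzd mvcpp cvg lwmu oytt dbdbv rjv nago tsp
Hunk 2: at line 2 remove [cvg] add [zxpnz,agd] -> 11 lines: blqz evzd mvcpp zxpnz agd lwmu oytt dbdbv rjv nago tsp
Hunk 3: at line 1 remove [mvcpp,zxpnz] add [rqk,skpbk] -> 11 lines: blqz evzd rqk skpbk agd lwmu oytt dbdbv rjv nago tsp
Hunk 4: at line 5 remove [oytt] add [twjd,bvbup] -> 12 lines: blqz evzd rqk skpbk agd lwmu twjd bvbup dbdbv rjv nago tsp
Hunk 5: at line 8 remove [rjv] add [alig] -> 12 lines: blqz evzd rqk skpbk agd lwmu twjd bvbup dbdbv alig nago tsp
Hunk 6: at line 5 remove [lwmu] add [snldo,tnph,fnozb] -> 14 lines: blqz evzd rqk skpbk agd snldo tnph fnozb twjd bvbup dbdbv alig nago tsp
Hunk 7: at line 4 remove [snldo] add [vzff,tsdop] -> 15 lines: blqz evzd rqk skpbk agd vzff tsdop tnph fnozb twjd bvbup dbdbv alig nago tsp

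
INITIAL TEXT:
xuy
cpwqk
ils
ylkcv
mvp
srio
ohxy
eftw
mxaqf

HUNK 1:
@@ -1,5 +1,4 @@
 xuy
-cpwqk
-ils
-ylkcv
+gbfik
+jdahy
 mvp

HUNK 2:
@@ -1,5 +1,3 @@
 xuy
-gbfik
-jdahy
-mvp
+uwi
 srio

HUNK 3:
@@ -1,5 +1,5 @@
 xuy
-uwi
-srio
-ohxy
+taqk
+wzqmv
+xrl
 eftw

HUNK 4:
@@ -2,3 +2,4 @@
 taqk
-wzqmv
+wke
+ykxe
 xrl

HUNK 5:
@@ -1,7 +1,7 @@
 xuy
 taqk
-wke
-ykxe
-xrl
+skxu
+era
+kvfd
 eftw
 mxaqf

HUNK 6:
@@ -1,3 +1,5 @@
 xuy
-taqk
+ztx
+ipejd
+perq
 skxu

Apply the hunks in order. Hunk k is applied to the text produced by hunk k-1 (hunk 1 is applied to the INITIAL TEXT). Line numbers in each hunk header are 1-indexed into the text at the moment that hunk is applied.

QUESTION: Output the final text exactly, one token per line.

Hunk 1: at line 1 remove [cpwqk,ils,ylkcv] add [gbfik,jdahy] -> 8 lines: xuy gbfik jdahy mvp srio ohxy eftw mxaqf
Hunk 2: at line 1 remove [gbfik,jdahy,mvp] add [uwi] -> 6 lines: xuy uwi srio ohxy eftw mxaqf
Hunk 3: at line 1 remove [uwi,srio,ohxy] add [taqk,wzqmv,xrl] -> 6 lines: xuy taqk wzqmv xrl eftw mxaqf
Hunk 4: at line 2 remove [wzqmv] add [wke,ykxe] -> 7 lines: xuy taqk wke ykxe xrl eftw mxaqf
Hunk 5: at line 1 remove [wke,ykxe,xrl] add [skxu,era,kvfd] -> 7 lines: xuy taqk skxu era kvfd eftw mxaqf
Hunk 6: at line 1 remove [taqk] add [ztx,ipejd,perq] -> 9 lines: xuy ztx ipejd perq skxu era kvfd eftw mxaqf

Answer: xuy
ztx
ipejd
perq
skxu
era
kvfd
eftw
mxaqf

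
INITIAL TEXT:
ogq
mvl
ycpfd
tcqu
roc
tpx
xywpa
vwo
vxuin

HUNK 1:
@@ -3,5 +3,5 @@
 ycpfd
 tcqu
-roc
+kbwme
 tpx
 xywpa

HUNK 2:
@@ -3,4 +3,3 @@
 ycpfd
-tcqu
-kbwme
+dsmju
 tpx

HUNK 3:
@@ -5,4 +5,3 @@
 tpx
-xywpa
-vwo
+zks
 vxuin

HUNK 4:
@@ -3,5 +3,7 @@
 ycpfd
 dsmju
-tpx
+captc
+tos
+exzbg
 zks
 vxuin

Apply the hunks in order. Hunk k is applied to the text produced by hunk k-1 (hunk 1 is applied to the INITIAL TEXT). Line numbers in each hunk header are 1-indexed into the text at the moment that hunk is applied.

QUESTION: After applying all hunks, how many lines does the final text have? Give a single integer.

Answer: 9

Derivation:
Hunk 1: at line 3 remove [roc] add [kbwme] -> 9 lines: ogq mvl ycpfd tcqu kbwme tpx xywpa vwo vxuin
Hunk 2: at line 3 remove [tcqu,kbwme] add [dsmju] -> 8 lines: ogq mvl ycpfd dsmju tpx xywpa vwo vxuin
Hunk 3: at line 5 remove [xywpa,vwo] add [zks] -> 7 lines: ogq mvl ycpfd dsmju tpx zks vxuin
Hunk 4: at line 3 remove [tpx] add [captc,tos,exzbg] -> 9 lines: ogq mvl ycpfd dsmju captc tos exzbg zks vxuin
Final line count: 9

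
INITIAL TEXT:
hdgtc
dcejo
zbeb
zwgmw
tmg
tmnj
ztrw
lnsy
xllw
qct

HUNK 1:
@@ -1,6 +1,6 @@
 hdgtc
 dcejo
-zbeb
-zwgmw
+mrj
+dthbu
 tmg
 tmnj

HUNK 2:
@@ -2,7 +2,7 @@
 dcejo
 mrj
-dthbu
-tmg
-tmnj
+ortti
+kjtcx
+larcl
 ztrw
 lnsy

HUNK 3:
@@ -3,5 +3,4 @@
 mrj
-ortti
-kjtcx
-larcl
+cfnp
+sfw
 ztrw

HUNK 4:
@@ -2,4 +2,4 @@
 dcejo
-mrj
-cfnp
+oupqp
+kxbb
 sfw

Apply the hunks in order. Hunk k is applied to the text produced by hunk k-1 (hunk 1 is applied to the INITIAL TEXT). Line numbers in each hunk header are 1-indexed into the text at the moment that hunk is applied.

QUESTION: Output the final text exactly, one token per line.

Hunk 1: at line 1 remove [zbeb,zwgmw] add [mrj,dthbu] -> 10 lines: hdgtc dcejo mrj dthbu tmg tmnj ztrw lnsy xllw qct
Hunk 2: at line 2 remove [dthbu,tmg,tmnj] add [ortti,kjtcx,larcl] -> 10 lines: hdgtc dcejo mrj ortti kjtcx larcl ztrw lnsy xllw qct
Hunk 3: at line 3 remove [ortti,kjtcx,larcl] add [cfnp,sfw] -> 9 lines: hdgtc dcejo mrj cfnp sfw ztrw lnsy xllw qct
Hunk 4: at line 2 remove [mrj,cfnp] add [oupqp,kxbb] -> 9 lines: hdgtc dcejo oupqp kxbb sfw ztrw lnsy xllw qct

Answer: hdgtc
dcejo
oupqp
kxbb
sfw
ztrw
lnsy
xllw
qct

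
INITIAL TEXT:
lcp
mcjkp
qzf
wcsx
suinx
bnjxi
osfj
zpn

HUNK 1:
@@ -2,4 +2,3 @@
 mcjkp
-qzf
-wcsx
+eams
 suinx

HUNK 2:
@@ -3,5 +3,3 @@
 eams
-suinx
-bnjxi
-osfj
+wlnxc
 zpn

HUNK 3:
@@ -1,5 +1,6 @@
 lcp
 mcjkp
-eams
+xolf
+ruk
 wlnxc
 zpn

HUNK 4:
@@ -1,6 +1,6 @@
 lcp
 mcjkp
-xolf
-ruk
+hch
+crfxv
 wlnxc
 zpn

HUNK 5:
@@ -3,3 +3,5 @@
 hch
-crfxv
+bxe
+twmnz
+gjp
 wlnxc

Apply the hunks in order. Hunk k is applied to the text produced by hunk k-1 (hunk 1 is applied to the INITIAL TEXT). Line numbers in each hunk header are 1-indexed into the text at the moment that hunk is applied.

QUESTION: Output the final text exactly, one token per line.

Answer: lcp
mcjkp
hch
bxe
twmnz
gjp
wlnxc
zpn

Derivation:
Hunk 1: at line 2 remove [qzf,wcsx] add [eams] -> 7 lines: lcp mcjkp eams suinx bnjxi osfj zpn
Hunk 2: at line 3 remove [suinx,bnjxi,osfj] add [wlnxc] -> 5 lines: lcp mcjkp eams wlnxc zpn
Hunk 3: at line 1 remove [eams] add [xolf,ruk] -> 6 lines: lcp mcjkp xolf ruk wlnxc zpn
Hunk 4: at line 1 remove [xolf,ruk] add [hch,crfxv] -> 6 lines: lcp mcjkp hch crfxv wlnxc zpn
Hunk 5: at line 3 remove [crfxv] add [bxe,twmnz,gjp] -> 8 lines: lcp mcjkp hch bxe twmnz gjp wlnxc zpn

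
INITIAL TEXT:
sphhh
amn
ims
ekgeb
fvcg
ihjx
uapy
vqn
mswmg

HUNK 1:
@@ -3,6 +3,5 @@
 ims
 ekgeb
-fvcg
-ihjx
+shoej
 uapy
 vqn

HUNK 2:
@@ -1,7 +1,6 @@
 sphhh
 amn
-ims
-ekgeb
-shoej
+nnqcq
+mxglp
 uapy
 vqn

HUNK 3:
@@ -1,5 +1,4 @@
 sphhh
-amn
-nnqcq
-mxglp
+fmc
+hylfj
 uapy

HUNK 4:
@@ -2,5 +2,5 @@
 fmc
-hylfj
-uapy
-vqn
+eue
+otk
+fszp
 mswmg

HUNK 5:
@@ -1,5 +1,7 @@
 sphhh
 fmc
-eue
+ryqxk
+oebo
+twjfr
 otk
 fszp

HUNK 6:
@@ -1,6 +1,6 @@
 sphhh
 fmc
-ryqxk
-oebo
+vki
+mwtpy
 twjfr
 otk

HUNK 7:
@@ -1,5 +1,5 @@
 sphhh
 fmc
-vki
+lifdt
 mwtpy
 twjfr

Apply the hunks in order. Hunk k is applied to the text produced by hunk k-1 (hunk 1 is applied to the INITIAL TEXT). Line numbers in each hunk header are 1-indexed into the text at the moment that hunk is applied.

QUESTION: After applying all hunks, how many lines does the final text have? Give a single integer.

Answer: 8

Derivation:
Hunk 1: at line 3 remove [fvcg,ihjx] add [shoej] -> 8 lines: sphhh amn ims ekgeb shoej uapy vqn mswmg
Hunk 2: at line 1 remove [ims,ekgeb,shoej] add [nnqcq,mxglp] -> 7 lines: sphhh amn nnqcq mxglp uapy vqn mswmg
Hunk 3: at line 1 remove [amn,nnqcq,mxglp] add [fmc,hylfj] -> 6 lines: sphhh fmc hylfj uapy vqn mswmg
Hunk 4: at line 2 remove [hylfj,uapy,vqn] add [eue,otk,fszp] -> 6 lines: sphhh fmc eue otk fszp mswmg
Hunk 5: at line 1 remove [eue] add [ryqxk,oebo,twjfr] -> 8 lines: sphhh fmc ryqxk oebo twjfr otk fszp mswmg
Hunk 6: at line 1 remove [ryqxk,oebo] add [vki,mwtpy] -> 8 lines: sphhh fmc vki mwtpy twjfr otk fszp mswmg
Hunk 7: at line 1 remove [vki] add [lifdt] -> 8 lines: sphhh fmc lifdt mwtpy twjfr otk fszp mswmg
Final line count: 8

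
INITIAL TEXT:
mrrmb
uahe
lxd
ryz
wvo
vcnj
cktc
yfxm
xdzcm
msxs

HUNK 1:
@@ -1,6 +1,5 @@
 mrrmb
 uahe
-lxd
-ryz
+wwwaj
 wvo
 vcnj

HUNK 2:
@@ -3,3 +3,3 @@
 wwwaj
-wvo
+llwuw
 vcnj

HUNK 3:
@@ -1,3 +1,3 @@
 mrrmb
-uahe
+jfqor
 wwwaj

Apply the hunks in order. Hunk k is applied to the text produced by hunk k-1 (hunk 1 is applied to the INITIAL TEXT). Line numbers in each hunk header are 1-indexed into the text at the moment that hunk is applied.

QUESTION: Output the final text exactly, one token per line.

Answer: mrrmb
jfqor
wwwaj
llwuw
vcnj
cktc
yfxm
xdzcm
msxs

Derivation:
Hunk 1: at line 1 remove [lxd,ryz] add [wwwaj] -> 9 lines: mrrmb uahe wwwaj wvo vcnj cktc yfxm xdzcm msxs
Hunk 2: at line 3 remove [wvo] add [llwuw] -> 9 lines: mrrmb uahe wwwaj llwuw vcnj cktc yfxm xdzcm msxs
Hunk 3: at line 1 remove [uahe] add [jfqor] -> 9 lines: mrrmb jfqor wwwaj llwuw vcnj cktc yfxm xdzcm msxs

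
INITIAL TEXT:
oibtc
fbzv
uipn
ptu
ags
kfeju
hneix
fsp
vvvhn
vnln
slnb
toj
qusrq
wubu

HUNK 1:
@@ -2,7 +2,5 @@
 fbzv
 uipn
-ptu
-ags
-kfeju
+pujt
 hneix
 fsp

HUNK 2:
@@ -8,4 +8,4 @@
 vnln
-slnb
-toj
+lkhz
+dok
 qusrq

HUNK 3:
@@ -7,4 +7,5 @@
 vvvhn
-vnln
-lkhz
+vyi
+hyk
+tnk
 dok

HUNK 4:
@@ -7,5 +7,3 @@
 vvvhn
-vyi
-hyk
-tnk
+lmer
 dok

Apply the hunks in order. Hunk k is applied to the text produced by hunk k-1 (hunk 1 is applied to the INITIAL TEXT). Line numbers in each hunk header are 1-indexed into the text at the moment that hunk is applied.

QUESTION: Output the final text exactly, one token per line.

Hunk 1: at line 2 remove [ptu,ags,kfeju] add [pujt] -> 12 lines: oibtc fbzv uipn pujt hneix fsp vvvhn vnln slnb toj qusrq wubu
Hunk 2: at line 8 remove [slnb,toj] add [lkhz,dok] -> 12 lines: oibtc fbzv uipn pujt hneix fsp vvvhn vnln lkhz dok qusrq wubu
Hunk 3: at line 7 remove [vnln,lkhz] add [vyi,hyk,tnk] -> 13 lines: oibtc fbzv uipn pujt hneix fsp vvvhn vyi hyk tnk dok qusrq wubu
Hunk 4: at line 7 remove [vyi,hyk,tnk] add [lmer] -> 11 lines: oibtc fbzv uipn pujt hneix fsp vvvhn lmer dok qusrq wubu

Answer: oibtc
fbzv
uipn
pujt
hneix
fsp
vvvhn
lmer
dok
qusrq
wubu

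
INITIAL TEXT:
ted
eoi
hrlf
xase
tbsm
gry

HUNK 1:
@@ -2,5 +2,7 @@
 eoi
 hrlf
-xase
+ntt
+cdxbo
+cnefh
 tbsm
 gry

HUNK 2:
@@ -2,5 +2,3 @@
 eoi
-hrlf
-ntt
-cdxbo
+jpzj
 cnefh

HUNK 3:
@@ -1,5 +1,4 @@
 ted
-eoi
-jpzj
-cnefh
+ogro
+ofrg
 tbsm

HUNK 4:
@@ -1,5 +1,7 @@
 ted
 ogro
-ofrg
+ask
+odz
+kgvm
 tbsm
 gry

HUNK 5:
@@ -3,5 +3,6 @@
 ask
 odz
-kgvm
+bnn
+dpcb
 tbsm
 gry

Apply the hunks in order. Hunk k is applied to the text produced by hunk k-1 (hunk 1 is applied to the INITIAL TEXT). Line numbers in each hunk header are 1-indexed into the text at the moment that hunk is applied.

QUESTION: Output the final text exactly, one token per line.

Hunk 1: at line 2 remove [xase] add [ntt,cdxbo,cnefh] -> 8 lines: ted eoi hrlf ntt cdxbo cnefh tbsm gry
Hunk 2: at line 2 remove [hrlf,ntt,cdxbo] add [jpzj] -> 6 lines: ted eoi jpzj cnefh tbsm gry
Hunk 3: at line 1 remove [eoi,jpzj,cnefh] add [ogro,ofrg] -> 5 lines: ted ogro ofrg tbsm gry
Hunk 4: at line 1 remove [ofrg] add [ask,odz,kgvm] -> 7 lines: ted ogro ask odz kgvm tbsm gry
Hunk 5: at line 3 remove [kgvm] add [bnn,dpcb] -> 8 lines: ted ogro ask odz bnn dpcb tbsm gry

Answer: ted
ogro
ask
odz
bnn
dpcb
tbsm
gry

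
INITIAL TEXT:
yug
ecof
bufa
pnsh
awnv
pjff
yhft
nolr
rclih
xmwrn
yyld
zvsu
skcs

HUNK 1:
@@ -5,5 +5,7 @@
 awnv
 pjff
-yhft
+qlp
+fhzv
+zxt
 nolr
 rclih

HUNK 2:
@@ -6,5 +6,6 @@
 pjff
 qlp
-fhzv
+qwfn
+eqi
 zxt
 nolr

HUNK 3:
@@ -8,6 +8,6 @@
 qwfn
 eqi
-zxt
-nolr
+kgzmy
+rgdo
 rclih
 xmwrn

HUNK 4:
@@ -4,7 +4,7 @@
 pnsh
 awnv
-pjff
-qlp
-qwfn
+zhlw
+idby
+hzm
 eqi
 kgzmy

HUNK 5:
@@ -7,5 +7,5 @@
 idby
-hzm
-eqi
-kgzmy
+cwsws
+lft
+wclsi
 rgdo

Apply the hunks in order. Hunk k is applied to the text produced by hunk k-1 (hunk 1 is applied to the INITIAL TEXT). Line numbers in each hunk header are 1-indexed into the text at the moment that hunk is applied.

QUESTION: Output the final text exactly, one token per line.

Answer: yug
ecof
bufa
pnsh
awnv
zhlw
idby
cwsws
lft
wclsi
rgdo
rclih
xmwrn
yyld
zvsu
skcs

Derivation:
Hunk 1: at line 5 remove [yhft] add [qlp,fhzv,zxt] -> 15 lines: yug ecof bufa pnsh awnv pjff qlp fhzv zxt nolr rclih xmwrn yyld zvsu skcs
Hunk 2: at line 6 remove [fhzv] add [qwfn,eqi] -> 16 lines: yug ecof bufa pnsh awnv pjff qlp qwfn eqi zxt nolr rclih xmwrn yyld zvsu skcs
Hunk 3: at line 8 remove [zxt,nolr] add [kgzmy,rgdo] -> 16 lines: yug ecof bufa pnsh awnv pjff qlp qwfn eqi kgzmy rgdo rclih xmwrn yyld zvsu skcs
Hunk 4: at line 4 remove [pjff,qlp,qwfn] add [zhlw,idby,hzm] -> 16 lines: yug ecof bufa pnsh awnv zhlw idby hzm eqi kgzmy rgdo rclih xmwrn yyld zvsu skcs
Hunk 5: at line 7 remove [hzm,eqi,kgzmy] add [cwsws,lft,wclsi] -> 16 lines: yug ecof bufa pnsh awnv zhlw idby cwsws lft wclsi rgdo rclih xmwrn yyld zvsu skcs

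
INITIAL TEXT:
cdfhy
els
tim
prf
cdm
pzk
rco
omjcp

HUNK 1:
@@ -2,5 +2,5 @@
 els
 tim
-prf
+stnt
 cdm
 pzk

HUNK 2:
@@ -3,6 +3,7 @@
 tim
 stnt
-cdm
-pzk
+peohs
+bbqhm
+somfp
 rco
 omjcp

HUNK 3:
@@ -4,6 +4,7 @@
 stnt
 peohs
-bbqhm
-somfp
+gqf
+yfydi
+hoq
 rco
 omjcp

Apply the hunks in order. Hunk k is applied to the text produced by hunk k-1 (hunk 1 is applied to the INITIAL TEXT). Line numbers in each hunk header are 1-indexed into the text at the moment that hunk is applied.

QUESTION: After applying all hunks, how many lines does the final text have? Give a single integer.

Hunk 1: at line 2 remove [prf] add [stnt] -> 8 lines: cdfhy els tim stnt cdm pzk rco omjcp
Hunk 2: at line 3 remove [cdm,pzk] add [peohs,bbqhm,somfp] -> 9 lines: cdfhy els tim stnt peohs bbqhm somfp rco omjcp
Hunk 3: at line 4 remove [bbqhm,somfp] add [gqf,yfydi,hoq] -> 10 lines: cdfhy els tim stnt peohs gqf yfydi hoq rco omjcp
Final line count: 10

Answer: 10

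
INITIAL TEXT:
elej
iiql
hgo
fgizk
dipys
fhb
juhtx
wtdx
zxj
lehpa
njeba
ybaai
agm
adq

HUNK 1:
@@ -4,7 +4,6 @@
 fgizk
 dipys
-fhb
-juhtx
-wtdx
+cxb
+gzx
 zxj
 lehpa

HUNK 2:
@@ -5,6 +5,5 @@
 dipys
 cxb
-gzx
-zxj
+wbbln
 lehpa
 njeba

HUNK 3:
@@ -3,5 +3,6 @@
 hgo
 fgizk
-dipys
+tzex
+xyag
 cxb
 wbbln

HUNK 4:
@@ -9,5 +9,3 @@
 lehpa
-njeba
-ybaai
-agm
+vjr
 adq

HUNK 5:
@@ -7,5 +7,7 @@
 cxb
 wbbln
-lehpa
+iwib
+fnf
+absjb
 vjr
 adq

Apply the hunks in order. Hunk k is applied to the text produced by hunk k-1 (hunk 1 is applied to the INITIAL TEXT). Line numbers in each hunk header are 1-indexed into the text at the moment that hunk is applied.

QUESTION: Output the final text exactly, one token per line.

Hunk 1: at line 4 remove [fhb,juhtx,wtdx] add [cxb,gzx] -> 13 lines: elej iiql hgo fgizk dipys cxb gzx zxj lehpa njeba ybaai agm adq
Hunk 2: at line 5 remove [gzx,zxj] add [wbbln] -> 12 lines: elej iiql hgo fgizk dipys cxb wbbln lehpa njeba ybaai agm adq
Hunk 3: at line 3 remove [dipys] add [tzex,xyag] -> 13 lines: elej iiql hgo fgizk tzex xyag cxb wbbln lehpa njeba ybaai agm adq
Hunk 4: at line 9 remove [njeba,ybaai,agm] add [vjr] -> 11 lines: elej iiql hgo fgizk tzex xyag cxb wbbln lehpa vjr adq
Hunk 5: at line 7 remove [lehpa] add [iwib,fnf,absjb] -> 13 lines: elej iiql hgo fgizk tzex xyag cxb wbbln iwib fnf absjb vjr adq

Answer: elej
iiql
hgo
fgizk
tzex
xyag
cxb
wbbln
iwib
fnf
absjb
vjr
adq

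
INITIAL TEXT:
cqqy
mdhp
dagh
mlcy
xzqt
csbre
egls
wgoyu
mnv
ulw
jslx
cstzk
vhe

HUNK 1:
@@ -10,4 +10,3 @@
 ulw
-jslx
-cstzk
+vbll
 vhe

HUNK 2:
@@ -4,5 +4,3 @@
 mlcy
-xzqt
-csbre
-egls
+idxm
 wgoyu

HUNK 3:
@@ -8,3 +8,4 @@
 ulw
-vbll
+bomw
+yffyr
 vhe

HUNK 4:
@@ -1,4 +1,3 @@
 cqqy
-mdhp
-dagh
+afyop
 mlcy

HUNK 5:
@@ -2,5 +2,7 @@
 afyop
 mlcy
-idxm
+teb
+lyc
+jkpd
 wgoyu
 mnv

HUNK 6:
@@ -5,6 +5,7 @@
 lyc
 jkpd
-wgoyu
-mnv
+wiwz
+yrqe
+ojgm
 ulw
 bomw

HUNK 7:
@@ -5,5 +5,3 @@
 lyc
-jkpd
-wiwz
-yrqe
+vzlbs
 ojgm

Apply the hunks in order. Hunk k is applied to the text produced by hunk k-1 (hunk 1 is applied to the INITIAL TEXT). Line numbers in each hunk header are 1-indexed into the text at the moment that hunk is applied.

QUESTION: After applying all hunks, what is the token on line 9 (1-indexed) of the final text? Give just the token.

Hunk 1: at line 10 remove [jslx,cstzk] add [vbll] -> 12 lines: cqqy mdhp dagh mlcy xzqt csbre egls wgoyu mnv ulw vbll vhe
Hunk 2: at line 4 remove [xzqt,csbre,egls] add [idxm] -> 10 lines: cqqy mdhp dagh mlcy idxm wgoyu mnv ulw vbll vhe
Hunk 3: at line 8 remove [vbll] add [bomw,yffyr] -> 11 lines: cqqy mdhp dagh mlcy idxm wgoyu mnv ulw bomw yffyr vhe
Hunk 4: at line 1 remove [mdhp,dagh] add [afyop] -> 10 lines: cqqy afyop mlcy idxm wgoyu mnv ulw bomw yffyr vhe
Hunk 5: at line 2 remove [idxm] add [teb,lyc,jkpd] -> 12 lines: cqqy afyop mlcy teb lyc jkpd wgoyu mnv ulw bomw yffyr vhe
Hunk 6: at line 5 remove [wgoyu,mnv] add [wiwz,yrqe,ojgm] -> 13 lines: cqqy afyop mlcy teb lyc jkpd wiwz yrqe ojgm ulw bomw yffyr vhe
Hunk 7: at line 5 remove [jkpd,wiwz,yrqe] add [vzlbs] -> 11 lines: cqqy afyop mlcy teb lyc vzlbs ojgm ulw bomw yffyr vhe
Final line 9: bomw

Answer: bomw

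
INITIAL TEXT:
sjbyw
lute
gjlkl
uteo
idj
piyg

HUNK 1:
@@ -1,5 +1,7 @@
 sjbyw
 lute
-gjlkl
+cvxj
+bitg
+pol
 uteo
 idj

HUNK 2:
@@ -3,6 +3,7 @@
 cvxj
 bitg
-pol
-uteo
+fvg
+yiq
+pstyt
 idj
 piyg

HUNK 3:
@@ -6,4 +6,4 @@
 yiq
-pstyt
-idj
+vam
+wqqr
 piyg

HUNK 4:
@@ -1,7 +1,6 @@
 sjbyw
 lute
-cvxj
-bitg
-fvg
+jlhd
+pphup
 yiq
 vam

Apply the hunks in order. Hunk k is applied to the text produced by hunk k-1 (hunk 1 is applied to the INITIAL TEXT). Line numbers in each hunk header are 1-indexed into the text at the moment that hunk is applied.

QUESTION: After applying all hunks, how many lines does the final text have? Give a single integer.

Hunk 1: at line 1 remove [gjlkl] add [cvxj,bitg,pol] -> 8 lines: sjbyw lute cvxj bitg pol uteo idj piyg
Hunk 2: at line 3 remove [pol,uteo] add [fvg,yiq,pstyt] -> 9 lines: sjbyw lute cvxj bitg fvg yiq pstyt idj piyg
Hunk 3: at line 6 remove [pstyt,idj] add [vam,wqqr] -> 9 lines: sjbyw lute cvxj bitg fvg yiq vam wqqr piyg
Hunk 4: at line 1 remove [cvxj,bitg,fvg] add [jlhd,pphup] -> 8 lines: sjbyw lute jlhd pphup yiq vam wqqr piyg
Final line count: 8

Answer: 8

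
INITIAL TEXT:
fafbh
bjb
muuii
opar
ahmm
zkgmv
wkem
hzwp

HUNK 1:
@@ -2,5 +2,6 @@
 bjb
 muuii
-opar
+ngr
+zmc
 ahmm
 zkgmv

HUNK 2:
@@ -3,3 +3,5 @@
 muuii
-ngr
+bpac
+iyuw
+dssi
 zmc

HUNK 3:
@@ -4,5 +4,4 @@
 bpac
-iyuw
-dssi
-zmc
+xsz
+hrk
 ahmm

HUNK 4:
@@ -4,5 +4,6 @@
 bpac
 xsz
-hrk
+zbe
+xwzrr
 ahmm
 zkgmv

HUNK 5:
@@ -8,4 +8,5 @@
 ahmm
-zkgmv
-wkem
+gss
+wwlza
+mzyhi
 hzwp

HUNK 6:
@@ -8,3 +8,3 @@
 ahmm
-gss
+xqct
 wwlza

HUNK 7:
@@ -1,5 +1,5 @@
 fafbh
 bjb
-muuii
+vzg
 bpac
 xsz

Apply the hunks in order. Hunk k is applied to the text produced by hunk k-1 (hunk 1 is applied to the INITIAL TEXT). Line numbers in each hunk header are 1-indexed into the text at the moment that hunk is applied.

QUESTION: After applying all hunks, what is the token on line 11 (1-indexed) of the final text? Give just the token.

Answer: mzyhi

Derivation:
Hunk 1: at line 2 remove [opar] add [ngr,zmc] -> 9 lines: fafbh bjb muuii ngr zmc ahmm zkgmv wkem hzwp
Hunk 2: at line 3 remove [ngr] add [bpac,iyuw,dssi] -> 11 lines: fafbh bjb muuii bpac iyuw dssi zmc ahmm zkgmv wkem hzwp
Hunk 3: at line 4 remove [iyuw,dssi,zmc] add [xsz,hrk] -> 10 lines: fafbh bjb muuii bpac xsz hrk ahmm zkgmv wkem hzwp
Hunk 4: at line 4 remove [hrk] add [zbe,xwzrr] -> 11 lines: fafbh bjb muuii bpac xsz zbe xwzrr ahmm zkgmv wkem hzwp
Hunk 5: at line 8 remove [zkgmv,wkem] add [gss,wwlza,mzyhi] -> 12 lines: fafbh bjb muuii bpac xsz zbe xwzrr ahmm gss wwlza mzyhi hzwp
Hunk 6: at line 8 remove [gss] add [xqct] -> 12 lines: fafbh bjb muuii bpac xsz zbe xwzrr ahmm xqct wwlza mzyhi hzwp
Hunk 7: at line 1 remove [muuii] add [vzg] -> 12 lines: fafbh bjb vzg bpac xsz zbe xwzrr ahmm xqct wwlza mzyhi hzwp
Final line 11: mzyhi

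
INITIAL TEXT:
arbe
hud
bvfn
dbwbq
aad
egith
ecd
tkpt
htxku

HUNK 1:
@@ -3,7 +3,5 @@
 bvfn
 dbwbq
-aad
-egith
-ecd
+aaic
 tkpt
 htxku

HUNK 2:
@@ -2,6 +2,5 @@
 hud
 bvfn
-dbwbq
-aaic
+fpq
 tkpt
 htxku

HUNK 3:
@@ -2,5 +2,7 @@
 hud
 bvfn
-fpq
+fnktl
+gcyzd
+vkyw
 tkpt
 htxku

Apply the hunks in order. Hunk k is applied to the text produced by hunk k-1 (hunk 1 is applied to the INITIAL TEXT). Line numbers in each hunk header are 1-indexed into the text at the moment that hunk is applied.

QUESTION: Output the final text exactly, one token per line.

Answer: arbe
hud
bvfn
fnktl
gcyzd
vkyw
tkpt
htxku

Derivation:
Hunk 1: at line 3 remove [aad,egith,ecd] add [aaic] -> 7 lines: arbe hud bvfn dbwbq aaic tkpt htxku
Hunk 2: at line 2 remove [dbwbq,aaic] add [fpq] -> 6 lines: arbe hud bvfn fpq tkpt htxku
Hunk 3: at line 2 remove [fpq] add [fnktl,gcyzd,vkyw] -> 8 lines: arbe hud bvfn fnktl gcyzd vkyw tkpt htxku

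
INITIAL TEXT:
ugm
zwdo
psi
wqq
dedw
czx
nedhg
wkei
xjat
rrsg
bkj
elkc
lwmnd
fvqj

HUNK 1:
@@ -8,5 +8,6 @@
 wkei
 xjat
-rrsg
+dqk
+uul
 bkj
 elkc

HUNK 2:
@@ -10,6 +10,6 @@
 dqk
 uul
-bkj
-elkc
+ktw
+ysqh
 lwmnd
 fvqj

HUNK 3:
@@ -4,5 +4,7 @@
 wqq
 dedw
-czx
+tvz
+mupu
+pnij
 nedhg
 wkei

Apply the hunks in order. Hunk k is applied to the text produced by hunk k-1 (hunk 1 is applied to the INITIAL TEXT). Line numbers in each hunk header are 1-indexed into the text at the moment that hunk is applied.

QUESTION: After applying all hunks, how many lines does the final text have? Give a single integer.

Hunk 1: at line 8 remove [rrsg] add [dqk,uul] -> 15 lines: ugm zwdo psi wqq dedw czx nedhg wkei xjat dqk uul bkj elkc lwmnd fvqj
Hunk 2: at line 10 remove [bkj,elkc] add [ktw,ysqh] -> 15 lines: ugm zwdo psi wqq dedw czx nedhg wkei xjat dqk uul ktw ysqh lwmnd fvqj
Hunk 3: at line 4 remove [czx] add [tvz,mupu,pnij] -> 17 lines: ugm zwdo psi wqq dedw tvz mupu pnij nedhg wkei xjat dqk uul ktw ysqh lwmnd fvqj
Final line count: 17

Answer: 17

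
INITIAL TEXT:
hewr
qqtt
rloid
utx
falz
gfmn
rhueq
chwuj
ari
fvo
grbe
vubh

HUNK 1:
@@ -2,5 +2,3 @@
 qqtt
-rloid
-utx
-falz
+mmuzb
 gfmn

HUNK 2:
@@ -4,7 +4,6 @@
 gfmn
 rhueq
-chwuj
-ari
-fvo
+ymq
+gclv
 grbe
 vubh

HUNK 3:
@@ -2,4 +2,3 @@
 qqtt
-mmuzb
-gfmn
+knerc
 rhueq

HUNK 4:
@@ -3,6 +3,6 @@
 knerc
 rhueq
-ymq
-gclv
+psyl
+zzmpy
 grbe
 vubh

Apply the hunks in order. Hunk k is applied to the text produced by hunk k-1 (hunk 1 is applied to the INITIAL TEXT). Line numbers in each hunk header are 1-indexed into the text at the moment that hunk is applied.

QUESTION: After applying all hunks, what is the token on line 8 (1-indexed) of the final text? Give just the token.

Hunk 1: at line 2 remove [rloid,utx,falz] add [mmuzb] -> 10 lines: hewr qqtt mmuzb gfmn rhueq chwuj ari fvo grbe vubh
Hunk 2: at line 4 remove [chwuj,ari,fvo] add [ymq,gclv] -> 9 lines: hewr qqtt mmuzb gfmn rhueq ymq gclv grbe vubh
Hunk 3: at line 2 remove [mmuzb,gfmn] add [knerc] -> 8 lines: hewr qqtt knerc rhueq ymq gclv grbe vubh
Hunk 4: at line 3 remove [ymq,gclv] add [psyl,zzmpy] -> 8 lines: hewr qqtt knerc rhueq psyl zzmpy grbe vubh
Final line 8: vubh

Answer: vubh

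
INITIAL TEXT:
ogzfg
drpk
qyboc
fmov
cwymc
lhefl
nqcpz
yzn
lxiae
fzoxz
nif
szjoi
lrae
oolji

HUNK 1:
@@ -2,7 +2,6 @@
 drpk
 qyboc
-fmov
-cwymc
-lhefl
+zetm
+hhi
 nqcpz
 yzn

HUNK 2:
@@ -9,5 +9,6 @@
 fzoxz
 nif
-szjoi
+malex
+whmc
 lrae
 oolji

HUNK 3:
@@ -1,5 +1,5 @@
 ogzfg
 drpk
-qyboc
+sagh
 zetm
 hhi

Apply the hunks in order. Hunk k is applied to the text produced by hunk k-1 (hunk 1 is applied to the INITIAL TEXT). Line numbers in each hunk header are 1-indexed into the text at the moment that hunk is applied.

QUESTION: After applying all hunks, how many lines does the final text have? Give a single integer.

Hunk 1: at line 2 remove [fmov,cwymc,lhefl] add [zetm,hhi] -> 13 lines: ogzfg drpk qyboc zetm hhi nqcpz yzn lxiae fzoxz nif szjoi lrae oolji
Hunk 2: at line 9 remove [szjoi] add [malex,whmc] -> 14 lines: ogzfg drpk qyboc zetm hhi nqcpz yzn lxiae fzoxz nif malex whmc lrae oolji
Hunk 3: at line 1 remove [qyboc] add [sagh] -> 14 lines: ogzfg drpk sagh zetm hhi nqcpz yzn lxiae fzoxz nif malex whmc lrae oolji
Final line count: 14

Answer: 14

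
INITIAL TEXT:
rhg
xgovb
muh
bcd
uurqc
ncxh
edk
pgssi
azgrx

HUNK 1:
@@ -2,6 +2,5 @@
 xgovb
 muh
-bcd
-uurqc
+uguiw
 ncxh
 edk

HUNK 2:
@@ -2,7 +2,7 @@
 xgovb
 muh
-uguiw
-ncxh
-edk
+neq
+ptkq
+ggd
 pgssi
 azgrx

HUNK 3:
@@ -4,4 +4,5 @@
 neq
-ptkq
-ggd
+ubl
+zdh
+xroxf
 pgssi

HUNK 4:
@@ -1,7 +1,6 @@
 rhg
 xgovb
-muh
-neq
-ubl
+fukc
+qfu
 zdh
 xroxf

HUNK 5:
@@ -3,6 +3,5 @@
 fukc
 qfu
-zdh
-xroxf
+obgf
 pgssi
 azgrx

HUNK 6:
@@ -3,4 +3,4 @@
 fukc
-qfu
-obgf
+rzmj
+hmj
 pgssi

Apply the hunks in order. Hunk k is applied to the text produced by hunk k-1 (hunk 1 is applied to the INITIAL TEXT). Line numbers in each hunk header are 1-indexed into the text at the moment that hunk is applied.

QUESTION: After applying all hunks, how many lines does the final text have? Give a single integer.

Answer: 7

Derivation:
Hunk 1: at line 2 remove [bcd,uurqc] add [uguiw] -> 8 lines: rhg xgovb muh uguiw ncxh edk pgssi azgrx
Hunk 2: at line 2 remove [uguiw,ncxh,edk] add [neq,ptkq,ggd] -> 8 lines: rhg xgovb muh neq ptkq ggd pgssi azgrx
Hunk 3: at line 4 remove [ptkq,ggd] add [ubl,zdh,xroxf] -> 9 lines: rhg xgovb muh neq ubl zdh xroxf pgssi azgrx
Hunk 4: at line 1 remove [muh,neq,ubl] add [fukc,qfu] -> 8 lines: rhg xgovb fukc qfu zdh xroxf pgssi azgrx
Hunk 5: at line 3 remove [zdh,xroxf] add [obgf] -> 7 lines: rhg xgovb fukc qfu obgf pgssi azgrx
Hunk 6: at line 3 remove [qfu,obgf] add [rzmj,hmj] -> 7 lines: rhg xgovb fukc rzmj hmj pgssi azgrx
Final line count: 7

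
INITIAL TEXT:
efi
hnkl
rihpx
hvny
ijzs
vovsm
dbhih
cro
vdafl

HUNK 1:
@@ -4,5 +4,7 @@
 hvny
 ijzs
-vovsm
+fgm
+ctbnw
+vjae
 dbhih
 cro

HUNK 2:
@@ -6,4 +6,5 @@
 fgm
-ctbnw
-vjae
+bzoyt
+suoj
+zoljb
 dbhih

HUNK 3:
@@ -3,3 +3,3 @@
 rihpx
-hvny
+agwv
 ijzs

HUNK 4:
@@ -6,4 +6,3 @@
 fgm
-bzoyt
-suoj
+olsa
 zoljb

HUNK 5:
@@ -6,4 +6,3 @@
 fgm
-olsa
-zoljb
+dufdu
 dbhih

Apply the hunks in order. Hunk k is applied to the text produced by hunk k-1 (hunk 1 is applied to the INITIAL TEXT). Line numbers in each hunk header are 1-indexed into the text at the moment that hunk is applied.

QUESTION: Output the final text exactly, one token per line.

Hunk 1: at line 4 remove [vovsm] add [fgm,ctbnw,vjae] -> 11 lines: efi hnkl rihpx hvny ijzs fgm ctbnw vjae dbhih cro vdafl
Hunk 2: at line 6 remove [ctbnw,vjae] add [bzoyt,suoj,zoljb] -> 12 lines: efi hnkl rihpx hvny ijzs fgm bzoyt suoj zoljb dbhih cro vdafl
Hunk 3: at line 3 remove [hvny] add [agwv] -> 12 lines: efi hnkl rihpx agwv ijzs fgm bzoyt suoj zoljb dbhih cro vdafl
Hunk 4: at line 6 remove [bzoyt,suoj] add [olsa] -> 11 lines: efi hnkl rihpx agwv ijzs fgm olsa zoljb dbhih cro vdafl
Hunk 5: at line 6 remove [olsa,zoljb] add [dufdu] -> 10 lines: efi hnkl rihpx agwv ijzs fgm dufdu dbhih cro vdafl

Answer: efi
hnkl
rihpx
agwv
ijzs
fgm
dufdu
dbhih
cro
vdafl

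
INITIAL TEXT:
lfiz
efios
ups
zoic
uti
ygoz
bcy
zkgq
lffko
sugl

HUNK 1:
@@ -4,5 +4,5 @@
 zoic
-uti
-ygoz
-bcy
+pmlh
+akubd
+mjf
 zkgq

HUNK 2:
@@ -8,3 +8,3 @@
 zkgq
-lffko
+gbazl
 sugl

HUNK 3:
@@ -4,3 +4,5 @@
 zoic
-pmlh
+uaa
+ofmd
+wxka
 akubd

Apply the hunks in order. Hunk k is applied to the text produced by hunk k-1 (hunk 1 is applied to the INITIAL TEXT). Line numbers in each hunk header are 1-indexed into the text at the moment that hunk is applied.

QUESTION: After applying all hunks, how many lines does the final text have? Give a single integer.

Answer: 12

Derivation:
Hunk 1: at line 4 remove [uti,ygoz,bcy] add [pmlh,akubd,mjf] -> 10 lines: lfiz efios ups zoic pmlh akubd mjf zkgq lffko sugl
Hunk 2: at line 8 remove [lffko] add [gbazl] -> 10 lines: lfiz efios ups zoic pmlh akubd mjf zkgq gbazl sugl
Hunk 3: at line 4 remove [pmlh] add [uaa,ofmd,wxka] -> 12 lines: lfiz efios ups zoic uaa ofmd wxka akubd mjf zkgq gbazl sugl
Final line count: 12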